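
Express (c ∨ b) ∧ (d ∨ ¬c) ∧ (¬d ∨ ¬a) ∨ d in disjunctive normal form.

b ∧ ¬c ∧ ¬d ∨ b ∧ ¬c ∧ ¬a ∨ d

(c ∨ b) ∧ (d ∨ ¬c) ∧ (¬d ∨ ¬a) ∨ d
≡ c ∧ d ∧ ¬d ∨ c ∧ d ∧ ¬a ∨ c ∧ ¬c ∧ ¬d ∨ c ∧ ¬c ∧ ¬a ∨ b ∧ d ∧ ¬d ∨ b ∧ d ∧ ¬a ∨ b ∧ ¬c ∧ ¬d ∨ b ∧ ¬c ∧ ¬a ∨ d   — distribute ∧ over ∨
≡ b ∧ ¬c ∧ ¬d ∨ b ∧ ¬c ∧ ¬a ∨ d   — simplify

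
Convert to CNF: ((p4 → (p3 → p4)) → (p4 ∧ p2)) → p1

¬p4 ∨ ¬p2 ∨ p1

((p4 → (p3 → p4)) → (p4 ∧ p2)) → p1
≡ ¬((p4 → (p3 → p4)) → (p4 ∧ p2)) ∨ p1   [eliminate →]
≡ ¬(¬(p4 → (p3 → p4)) ∨ (p4 ∧ p2)) ∨ p1   [eliminate →]
≡ ¬(¬(¬p4 ∨ (p3 → p4)) ∨ (p4 ∧ p2)) ∨ p1   [eliminate →]
≡ ¬(¬(¬p4 ∨ ¬p3 ∨ p4) ∨ (p4 ∧ p2)) ∨ p1   [eliminate →]
≡ (¬¬(¬p4 ∨ ¬p3 ∨ p4) ∧ ¬(p4 ∧ p2)) ∨ p1   [De Morgan]
≡ ((¬p4 ∨ ¬p3 ∨ p4) ∧ ¬(p4 ∧ p2)) ∨ p1   [double negation]
≡ ((¬p4 ∨ ¬p3 ∨ p4) ∧ (¬p4 ∨ ¬p2)) ∨ p1   [De Morgan]
≡ (¬p4 ∨ ¬p3 ∨ p4 ∨ p1) ∧ (¬p4 ∨ ¬p2 ∨ p1)   [distribute ∨ over ∧]
≡ ¬p4 ∨ ¬p2 ∨ p1   [simplify]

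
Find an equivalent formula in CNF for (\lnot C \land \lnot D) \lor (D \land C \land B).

(\lnot C \land \lnot D) \lor (D \land C \land B)
≡ (\lnot C \lor D) \land (\lnot C \lor C) \land (\lnot C \lor B) \land (\lnot D \lor D) \land (\lnot D \lor C) \land (\lnot D \lor B)
≡ (\lnot C \lor D) \land (\lnot C \lor B) \land (\lnot D \lor C) \land (\lnot D \lor B)

(\lnot C \lor D) \land (\lnot C \lor B) \land (\lnot D \lor C) \land (\lnot D \lor B)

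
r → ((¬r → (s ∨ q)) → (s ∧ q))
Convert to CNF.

(¬r ∨ s) ∧ (¬r ∨ q)

r → ((¬r → (s ∨ q)) → (s ∧ q))
≡ ¬r ∨ ((¬r → (s ∨ q)) → (s ∧ q))   (eliminate →)
≡ ¬r ∨ ¬(¬r → (s ∨ q)) ∨ (s ∧ q)   (eliminate →)
≡ ¬r ∨ ¬(¬¬r ∨ s ∨ q) ∨ (s ∧ q)   (eliminate →)
≡ ¬r ∨ (¬¬¬r ∧ ¬s ∧ ¬q) ∨ (s ∧ q)   (De Morgan)
≡ ¬r ∨ (¬r ∧ ¬s ∧ ¬q) ∨ (s ∧ q)   (double negation)
≡ (¬r ∨ ¬r ∨ s) ∧ (¬r ∨ ¬r ∨ q) ∧ (¬r ∨ ¬s ∨ s) ∧ (¬r ∨ ¬s ∨ q) ∧ (¬r ∨ ¬q ∨ s) ∧ (¬r ∨ ¬q ∨ q)   (distribute ∨ over ∧)
≡ (¬r ∨ s) ∧ (¬r ∨ q)   (simplify)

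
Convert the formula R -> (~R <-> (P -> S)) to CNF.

(~R | P) & (~R | ~S)

R -> (~R <-> (P -> S))
≡ ~R | (~R <-> (P -> S))   — eliminate ->
≡ ~R | ((~R -> (P -> S)) & ((P -> S) -> ~R))   — eliminate <->
≡ ~R | ((~~R | (P -> S)) & ((P -> S) -> ~R))   — eliminate ->
≡ ~R | ((~~R | ~P | S) & ((P -> S) -> ~R))   — eliminate ->
≡ ~R | ((~~R | ~P | S) & (~(P -> S) | ~R))   — eliminate ->
≡ ~R | ((~~R | ~P | S) & (~(~P | S) | ~R))   — eliminate ->
≡ ~R | ((R | ~P | S) & (~(~P | S) | ~R))   — double negation
≡ ~R | ((R | ~P | S) & ((~~P & ~S) | ~R))   — De Morgan
≡ ~R | ((R | ~P | S) & ((P & ~S) | ~R))   — double negation
≡ (~R | R | ~P | S) & (~R | P | ~R) & (~R | ~S | ~R)   — distribute | over &
≡ (~R | P) & (~R | ~S)   — simplify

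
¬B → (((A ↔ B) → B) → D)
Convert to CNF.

B ∨ ¬A ∨ D

¬B → (((A ↔ B) → B) → D)
≡ ¬¬B ∨ (((A ↔ B) → B) → D)   — eliminate →
≡ ¬¬B ∨ ¬((A ↔ B) → B) ∨ D   — eliminate →
≡ ¬¬B ∨ ¬(¬(A ↔ B) ∨ B) ∨ D   — eliminate →
≡ ¬¬B ∨ ¬(¬((A → B) ∧ (B → A)) ∨ B) ∨ D   — eliminate ↔
≡ ¬¬B ∨ ¬(¬((¬A ∨ B) ∧ (B → A)) ∨ B) ∨ D   — eliminate →
≡ ¬¬B ∨ ¬(¬((¬A ∨ B) ∧ (¬B ∨ A)) ∨ B) ∨ D   — eliminate →
≡ B ∨ ¬(¬((¬A ∨ B) ∧ (¬B ∨ A)) ∨ B) ∨ D   — double negation
≡ B ∨ (¬¬((¬A ∨ B) ∧ (¬B ∨ A)) ∧ ¬B) ∨ D   — De Morgan
≡ B ∨ ((¬A ∨ B) ∧ (¬B ∨ A) ∧ ¬B) ∨ D   — double negation
≡ (B ∨ ¬A ∨ B ∨ D) ∧ (B ∨ ¬B ∨ A ∨ D) ∧ (B ∨ ¬B ∨ D)   — distribute ∨ over ∧
≡ B ∨ ¬A ∨ D   — simplify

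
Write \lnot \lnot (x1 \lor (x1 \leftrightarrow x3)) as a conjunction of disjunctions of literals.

\lnot \lnot (x1 \lor (x1 \leftrightarrow x3))
≡ \lnot \lnot (x1 \lor ((x1 \to x3) \land (x3 \to x1)))   — eliminate \leftrightarrow
≡ \lnot \lnot (x1 \lor ((\lnot x1 \lor x3) \land (x3 \to x1)))   — eliminate \to
≡ \lnot \lnot (x1 \lor ((\lnot x1 \lor x3) \land (\lnot x3 \lor x1)))   — eliminate \to
≡ x1 \lor ((\lnot x1 \lor x3) \land (\lnot x3 \lor x1))   — double negation
≡ (x1 \lor \lnot x1 \lor x3) \land (x1 \lor \lnot x3 \lor x1)   — distribute \lor over \land
≡ x1 \lor \lnot x3   — simplify

x1 \lor \lnot x3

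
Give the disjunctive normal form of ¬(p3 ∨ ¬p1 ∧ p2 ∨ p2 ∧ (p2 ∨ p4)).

¬p3 ∧ ¬p2

¬(p3 ∨ ¬p1 ∧ p2 ∨ p2 ∧ (p2 ∨ p4))
≡ ¬p3 ∧ ¬(¬p1 ∧ p2) ∧ ¬(p2 ∧ (p2 ∨ p4))   [De Morgan]
≡ ¬p3 ∧ (¬¬p1 ∨ ¬p2) ∧ ¬(p2 ∧ (p2 ∨ p4))   [De Morgan]
≡ ¬p3 ∧ (p1 ∨ ¬p2) ∧ ¬(p2 ∧ (p2 ∨ p4))   [double negation]
≡ ¬p3 ∧ (p1 ∨ ¬p2) ∧ (¬p2 ∨ ¬(p2 ∨ p4))   [De Morgan]
≡ ¬p3 ∧ (p1 ∨ ¬p2) ∧ (¬p2 ∨ ¬p2 ∧ ¬p4)   [De Morgan]
≡ ¬p3 ∧ p1 ∧ ¬p2 ∨ ¬p3 ∧ p1 ∧ ¬p2 ∧ ¬p4 ∨ ¬p3 ∧ ¬p2 ∧ ¬p2 ∨ ¬p3 ∧ ¬p2 ∧ ¬p2 ∧ ¬p4   [distribute ∧ over ∨]
≡ ¬p3 ∧ ¬p2   [simplify]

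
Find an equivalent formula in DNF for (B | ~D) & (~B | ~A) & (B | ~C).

(B | ~D) & (~B | ~A) & (B | ~C)
= (B & ~B & B) | (B & ~B & ~C) | (B & ~A & B) | (B & ~A & ~C) | (~D & ~B & B) | (~D & ~B & ~C) | (~D & ~A & B) | (~D & ~A & ~C)   — distribute & over |
= (B & ~A) | (~D & ~B & ~C) | (~D & ~A & ~C)   — simplify

(B & ~A) | (~D & ~B & ~C) | (~D & ~A & ~C)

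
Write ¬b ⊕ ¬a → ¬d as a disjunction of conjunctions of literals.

b ∧ a ∨ ¬a ∧ ¬b ∨ ¬d

¬b ⊕ ¬a → ¬d
≡ ¬(¬b ⊕ ¬a) ∨ ¬d   [eliminate →]
≡ ¬(¬b ∧ ¬¬a ∨ ¬¬b ∧ ¬a) ∨ ¬d   [expand ⊕]
≡ ¬(¬b ∧ ¬¬a) ∧ ¬(¬¬b ∧ ¬a) ∨ ¬d   [De Morgan]
≡ (¬¬b ∨ ¬¬¬a) ∧ ¬(¬¬b ∧ ¬a) ∨ ¬d   [De Morgan]
≡ (b ∨ ¬¬¬a) ∧ ¬(¬¬b ∧ ¬a) ∨ ¬d   [double negation]
≡ (b ∨ ¬a) ∧ ¬(¬¬b ∧ ¬a) ∨ ¬d   [double negation]
≡ (b ∨ ¬a) ∧ (¬¬¬b ∨ ¬¬a) ∨ ¬d   [De Morgan]
≡ (b ∨ ¬a) ∧ (¬b ∨ ¬¬a) ∨ ¬d   [double negation]
≡ (b ∨ ¬a) ∧ (¬b ∨ a) ∨ ¬d   [double negation]
≡ b ∧ ¬b ∨ b ∧ a ∨ ¬a ∧ ¬b ∨ ¬a ∧ a ∨ ¬d   [distribute ∧ over ∨]
≡ b ∧ a ∨ ¬a ∧ ¬b ∨ ¬d   [simplify]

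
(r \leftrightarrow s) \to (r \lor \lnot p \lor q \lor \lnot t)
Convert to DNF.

(r \leftrightarrow s) \to (r \lor \lnot p \lor q \lor \lnot t)
⇔ \lnot (r \leftrightarrow s) \lor r \lor \lnot p \lor q \lor \lnot t   [eliminate \to]
⇔ \lnot ((r \to s) \land (s \to r)) \lor r \lor \lnot p \lor q \lor \lnot t   [eliminate \leftrightarrow]
⇔ \lnot ((\lnot r \lor s) \land (s \to r)) \lor r \lor \lnot p \lor q \lor \lnot t   [eliminate \to]
⇔ \lnot ((\lnot r \lor s) \land (\lnot s \lor r)) \lor r \lor \lnot p \lor q \lor \lnot t   [eliminate \to]
⇔ \lnot (\lnot r \lor s) \lor \lnot (\lnot s \lor r) \lor r \lor \lnot p \lor q \lor \lnot t   [De Morgan]
⇔ (\lnot \lnot r \land \lnot s) \lor \lnot (\lnot s \lor r) \lor r \lor \lnot p \lor q \lor \lnot t   [De Morgan]
⇔ (r \land \lnot s) \lor \lnot (\lnot s \lor r) \lor r \lor \lnot p \lor q \lor \lnot t   [double negation]
⇔ (r \land \lnot s) \lor (\lnot \lnot s \land \lnot r) \lor r \lor \lnot p \lor q \lor \lnot t   [De Morgan]
⇔ (r \land \lnot s) \lor (s \land \lnot r) \lor r \lor \lnot p \lor q \lor \lnot t   [double negation]
⇔ (s \land \lnot r) \lor r \lor \lnot p \lor q \lor \lnot t   [simplify]

(s \land \lnot r) \lor r \lor \lnot p \lor q \lor \lnot t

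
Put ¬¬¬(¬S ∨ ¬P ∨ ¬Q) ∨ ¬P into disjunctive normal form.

¬¬¬(¬S ∨ ¬P ∨ ¬Q) ∨ ¬P
= ¬(¬S ∨ ¬P ∨ ¬Q) ∨ ¬P   [double negation]
= (¬¬S ∧ ¬¬P ∧ ¬¬Q) ∨ ¬P   [De Morgan]
= (S ∧ ¬¬P ∧ ¬¬Q) ∨ ¬P   [double negation]
= (S ∧ P ∧ ¬¬Q) ∨ ¬P   [double negation]
= (S ∧ P ∧ Q) ∨ ¬P   [double negation]

(S ∧ P ∧ Q) ∨ ¬P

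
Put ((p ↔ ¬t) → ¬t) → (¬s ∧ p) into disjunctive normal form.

((p ↔ ¬t) → ¬t) → (¬s ∧ p)
⇔ ¬((p ↔ ¬t) → ¬t) ∨ (¬s ∧ p)
⇔ ¬(¬(p ↔ ¬t) ∨ ¬t) ∨ (¬s ∧ p)
⇔ ¬(¬((p → ¬t) ∧ (¬t → p)) ∨ ¬t) ∨ (¬s ∧ p)
⇔ ¬(¬((¬p ∨ ¬t) ∧ (¬t → p)) ∨ ¬t) ∨ (¬s ∧ p)
⇔ ¬(¬((¬p ∨ ¬t) ∧ (¬¬t ∨ p)) ∨ ¬t) ∨ (¬s ∧ p)
⇔ (¬¬((¬p ∨ ¬t) ∧ (¬¬t ∨ p)) ∧ ¬¬t) ∨ (¬s ∧ p)
⇔ ((¬p ∨ ¬t) ∧ (¬¬t ∨ p) ∧ ¬¬t) ∨ (¬s ∧ p)
⇔ ((¬p ∨ ¬t) ∧ (t ∨ p) ∧ ¬¬t) ∨ (¬s ∧ p)
⇔ ((¬p ∨ ¬t) ∧ (t ∨ p) ∧ t) ∨ (¬s ∧ p)
⇔ (¬p ∧ t ∧ t) ∨ (¬p ∧ p ∧ t) ∨ (¬t ∧ t ∧ t) ∨ (¬t ∧ p ∧ t) ∨ (¬s ∧ p)
⇔ (¬p ∧ t) ∨ (¬s ∧ p)

(¬p ∧ t) ∨ (¬s ∧ p)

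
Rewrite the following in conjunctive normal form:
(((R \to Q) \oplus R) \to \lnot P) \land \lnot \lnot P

(((R \to Q) \oplus R) \to \lnot P) \land \lnot \lnot P
≡ (\lnot ((R \to Q) \oplus R) \lor \lnot P) \land \lnot \lnot P   (eliminate \to)
≡ (\lnot (((R \to Q) \lor R) \land \lnot ((R \to Q) \land R)) \lor \lnot P) \land \lnot \lnot P   (expand \oplus)
≡ (\lnot ((\lnot R \lor Q \lor R) \land \lnot ((R \to Q) \land R)) \lor \lnot P) \land \lnot \lnot P   (eliminate \to)
≡ (\lnot ((\lnot R \lor Q \lor R) \land \lnot ((\lnot R \lor Q) \land R)) \lor \lnot P) \land \lnot \lnot P   (eliminate \to)
≡ (\lnot (\lnot R \lor Q \lor R) \lor \lnot \lnot ((\lnot R \lor Q) \land R) \lor \lnot P) \land \lnot \lnot P   (De Morgan)
≡ ((\lnot \lnot R \land \lnot Q \land \lnot R) \lor \lnot \lnot ((\lnot R \lor Q) \land R) \lor \lnot P) \land \lnot \lnot P   (De Morgan)
≡ ((R \land \lnot Q \land \lnot R) \lor \lnot \lnot ((\lnot R \lor Q) \land R) \lor \lnot P) \land \lnot \lnot P   (double negation)
≡ ((R \land \lnot Q \land \lnot R) \lor ((\lnot R \lor Q) \land R) \lor \lnot P) \land \lnot \lnot P   (double negation)
≡ ((R \land \lnot Q \land \lnot R) \lor ((\lnot R \lor Q) \land R) \lor \lnot P) \land P   (double negation)
≡ (R \lor \lnot R \lor Q \lor \lnot P) \land (R \lor R \lor \lnot P) \land (\lnot Q \lor \lnot R \lor Q \lor \lnot P) \land (\lnot Q \lor R \lor \lnot P) \land (\lnot R \lor \lnot R \lor Q \lor \lnot P) \land (\lnot R \lor R \lor \lnot P) \land P   (distribute \lor over \land)
≡ (R \lor \lnot P) \land (\lnot R \lor Q \lor \lnot P) \land P   (simplify)

(R \lor \lnot P) \land (\lnot R \lor Q \lor \lnot P) \land P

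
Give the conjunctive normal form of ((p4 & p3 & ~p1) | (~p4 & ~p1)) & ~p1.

(p3 | ~p4) & ~p1

((p4 & p3 & ~p1) | (~p4 & ~p1)) & ~p1
≡ (p4 | ~p4) & (p4 | ~p1) & (p3 | ~p4) & (p3 | ~p1) & (~p1 | ~p4) & (~p1 | ~p1) & ~p1   [distribute | over &]
≡ (p3 | ~p4) & ~p1   [simplify]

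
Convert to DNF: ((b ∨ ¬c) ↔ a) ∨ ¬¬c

((b ∨ ¬c) ↔ a) ∨ ¬¬c
= (((b ∨ ¬c) → a) ∧ (a → (b ∨ ¬c))) ∨ ¬¬c   (eliminate ↔)
= ((¬(b ∨ ¬c) ∨ a) ∧ (a → (b ∨ ¬c))) ∨ ¬¬c   (eliminate →)
= ((¬(b ∨ ¬c) ∨ a) ∧ (¬a ∨ b ∨ ¬c)) ∨ ¬¬c   (eliminate →)
= (((¬b ∧ ¬¬c) ∨ a) ∧ (¬a ∨ b ∨ ¬c)) ∨ ¬¬c   (De Morgan)
= (((¬b ∧ c) ∨ a) ∧ (¬a ∨ b ∨ ¬c)) ∨ ¬¬c   (double negation)
= (((¬b ∧ c) ∨ a) ∧ (¬a ∨ b ∨ ¬c)) ∨ c   (double negation)
= (¬b ∧ c ∧ ¬a) ∨ (¬b ∧ c ∧ b) ∨ (¬b ∧ c ∧ ¬c) ∨ (a ∧ ¬a) ∨ (a ∧ b) ∨ (a ∧ ¬c) ∨ c   (distribute ∧ over ∨)
= (a ∧ b) ∨ (a ∧ ¬c) ∨ c   (simplify)

(a ∧ b) ∨ (a ∧ ¬c) ∨ c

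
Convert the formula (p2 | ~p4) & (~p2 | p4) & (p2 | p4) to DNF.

p2 & p4

(p2 | ~p4) & (~p2 | p4) & (p2 | p4)
= (p2 & ~p2 & p2) | (p2 & ~p2 & p4) | (p2 & p4 & p2) | (p2 & p4 & p4) | (~p4 & ~p2 & p2) | (~p4 & ~p2 & p4) | (~p4 & p4 & p2) | (~p4 & p4 & p4)   (distribute & over |)
= p2 & p4   (simplify)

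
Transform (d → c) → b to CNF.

(d → c) → b
= ¬(d → c) ∨ b   (eliminate →)
= ¬(¬d ∨ c) ∨ b   (eliminate →)
= (¬¬d ∧ ¬c) ∨ b   (De Morgan)
= (d ∧ ¬c) ∨ b   (double negation)
= (d ∨ b) ∧ (¬c ∨ b)   (distribute ∨ over ∧)

(d ∨ b) ∧ (¬c ∨ b)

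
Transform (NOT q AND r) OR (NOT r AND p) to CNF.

(NOT q AND r) OR (NOT r AND p)
⇔ (NOT q OR NOT r) AND (NOT q OR p) AND (r OR NOT r) AND (r OR p)   — distribute OR over AND
⇔ (NOT q OR NOT r) AND (NOT q OR p) AND (r OR p)   — simplify

(NOT q OR NOT r) AND (NOT q OR p) AND (r OR p)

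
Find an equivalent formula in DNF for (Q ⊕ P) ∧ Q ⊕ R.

(Q ⊕ P) ∧ Q ⊕ R
≡ (Q ⊕ P) ∧ Q ∧ ¬R ∨ ¬((Q ⊕ P) ∧ Q) ∧ R   (expand ⊕)
≡ (Q ∧ ¬P ∨ ¬Q ∧ P) ∧ Q ∧ ¬R ∨ ¬((Q ⊕ P) ∧ Q) ∧ R   (expand ⊕)
≡ (Q ∧ ¬P ∨ ¬Q ∧ P) ∧ Q ∧ ¬R ∨ ¬((Q ∧ ¬P ∨ ¬Q ∧ P) ∧ Q) ∧ R   (expand ⊕)
≡ (Q ∧ ¬P ∨ ¬Q ∧ P) ∧ Q ∧ ¬R ∨ (¬(Q ∧ ¬P ∨ ¬Q ∧ P) ∨ ¬Q) ∧ R   (De Morgan)
≡ (Q ∧ ¬P ∨ ¬Q ∧ P) ∧ Q ∧ ¬R ∨ (¬(Q ∧ ¬P) ∧ ¬(¬Q ∧ P) ∨ ¬Q) ∧ R   (De Morgan)
≡ (Q ∧ ¬P ∨ ¬Q ∧ P) ∧ Q ∧ ¬R ∨ ((¬Q ∨ ¬¬P) ∧ ¬(¬Q ∧ P) ∨ ¬Q) ∧ R   (De Morgan)
≡ (Q ∧ ¬P ∨ ¬Q ∧ P) ∧ Q ∧ ¬R ∨ ((¬Q ∨ P) ∧ ¬(¬Q ∧ P) ∨ ¬Q) ∧ R   (double negation)
≡ (Q ∧ ¬P ∨ ¬Q ∧ P) ∧ Q ∧ ¬R ∨ ((¬Q ∨ P) ∧ (¬¬Q ∨ ¬P) ∨ ¬Q) ∧ R   (De Morgan)
≡ (Q ∧ ¬P ∨ ¬Q ∧ P) ∧ Q ∧ ¬R ∨ ((¬Q ∨ P) ∧ (Q ∨ ¬P) ∨ ¬Q) ∧ R   (double negation)
≡ Q ∧ ¬P ∧ Q ∧ ¬R ∨ ¬Q ∧ P ∧ Q ∧ ¬R ∨ ¬Q ∧ Q ∧ R ∨ ¬Q ∧ ¬P ∧ R ∨ P ∧ Q ∧ R ∨ P ∧ ¬P ∧ R ∨ ¬Q ∧ R   (distribute ∧ over ∨)
≡ Q ∧ ¬P ∧ ¬R ∨ P ∧ Q ∧ R ∨ ¬Q ∧ R   (simplify)

Q ∧ ¬P ∧ ¬R ∨ P ∧ Q ∧ R ∨ ¬Q ∧ R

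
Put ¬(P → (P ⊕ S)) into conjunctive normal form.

¬(P → (P ⊕ S))
≡ ¬(¬P ∨ (P ⊕ S))   [eliminate →]
≡ ¬(¬P ∨ ((P ∨ S) ∧ ¬(P ∧ S)))   [expand ⊕]
≡ ¬¬P ∧ ¬((P ∨ S) ∧ ¬(P ∧ S))   [De Morgan]
≡ P ∧ ¬((P ∨ S) ∧ ¬(P ∧ S))   [double negation]
≡ P ∧ (¬(P ∨ S) ∨ ¬¬(P ∧ S))   [De Morgan]
≡ P ∧ ((¬P ∧ ¬S) ∨ ¬¬(P ∧ S))   [De Morgan]
≡ P ∧ ((¬P ∧ ¬S) ∨ (P ∧ S))   [double negation]
≡ P ∧ (¬P ∨ P) ∧ (¬P ∨ S) ∧ (¬S ∨ P) ∧ (¬S ∨ S)   [distribute ∨ over ∧]
≡ P ∧ (¬P ∨ S)   [simplify]

P ∧ (¬P ∨ S)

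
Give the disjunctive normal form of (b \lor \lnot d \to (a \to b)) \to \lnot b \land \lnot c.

(b \lor \lnot d \to (a \to b)) \to \lnot b \land \lnot c
⇔ \lnot (b \lor \lnot d \to (a \to b)) \lor \lnot b \land \lnot c   [eliminate \to]
⇔ \lnot (\lnot (b \lor \lnot d) \lor (a \to b)) \lor \lnot b \land \lnot c   [eliminate \to]
⇔ \lnot (\lnot (b \lor \lnot d) \lor \lnot a \lor b) \lor \lnot b \land \lnot c   [eliminate \to]
⇔ \lnot \lnot (b \lor \lnot d) \land \lnot \lnot a \land \lnot b \lor \lnot b \land \lnot c   [De Morgan]
⇔ (b \lor \lnot d) \land \lnot \lnot a \land \lnot b \lor \lnot b \land \lnot c   [double negation]
⇔ (b \lor \lnot d) \land a \land \lnot b \lor \lnot b \land \lnot c   [double negation]
⇔ b \land a \land \lnot b \lor \lnot d \land a \land \lnot b \lor \lnot b \land \lnot c   [distribute \land over \lor]
⇔ \lnot d \land a \land \lnot b \lor \lnot b \land \lnot c   [simplify]

\lnot d \land a \land \lnot b \lor \lnot b \land \lnot c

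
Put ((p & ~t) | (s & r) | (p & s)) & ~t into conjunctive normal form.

((p & ~t) | (s & r) | (p & s)) & ~t
≡ (p | s | p) & (p | s | s) & (p | r | p) & (p | r | s) & (~t | s | p) & (~t | s | s) & (~t | r | p) & (~t | r | s) & ~t   [distribute | over &]
≡ (p | s) & (p | r) & ~t   [simplify]

(p | s) & (p | r) & ~t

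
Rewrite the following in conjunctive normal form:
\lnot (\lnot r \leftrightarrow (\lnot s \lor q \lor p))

(\lnot r \lor \lnot s \lor q \lor p) \land (s \lor r) \land (\lnot q \lor r) \land (\lnot p \lor r)

\lnot (\lnot r \leftrightarrow (\lnot s \lor q \lor p))
≡ \lnot ((\lnot r \to (\lnot s \lor q \lor p)) \land ((\lnot s \lor q \lor p) \to \lnot r))
≡ \lnot ((\lnot \lnot r \lor \lnot s \lor q \lor p) \land ((\lnot s \lor q \lor p) \to \lnot r))
≡ \lnot ((\lnot \lnot r \lor \lnot s \lor q \lor p) \land (\lnot (\lnot s \lor q \lor p) \lor \lnot r))
≡ \lnot (\lnot \lnot r \lor \lnot s \lor q \lor p) \lor \lnot (\lnot (\lnot s \lor q \lor p) \lor \lnot r)
≡ (\lnot \lnot \lnot r \land \lnot \lnot s \land \lnot q \land \lnot p) \lor \lnot (\lnot (\lnot s \lor q \lor p) \lor \lnot r)
≡ (\lnot r \land \lnot \lnot s \land \lnot q \land \lnot p) \lor \lnot (\lnot (\lnot s \lor q \lor p) \lor \lnot r)
≡ (\lnot r \land s \land \lnot q \land \lnot p) \lor \lnot (\lnot (\lnot s \lor q \lor p) \lor \lnot r)
≡ (\lnot r \land s \land \lnot q \land \lnot p) \lor (\lnot \lnot (\lnot s \lor q \lor p) \land \lnot \lnot r)
≡ (\lnot r \land s \land \lnot q \land \lnot p) \lor ((\lnot s \lor q \lor p) \land \lnot \lnot r)
≡ (\lnot r \land s \land \lnot q \land \lnot p) \lor ((\lnot s \lor q \lor p) \land r)
≡ (\lnot r \lor \lnot s \lor q \lor p) \land (\lnot r \lor r) \land (s \lor \lnot s \lor q \lor p) \land (s \lor r) \land (\lnot q \lor \lnot s \lor q \lor p) \land (\lnot q \lor r) \land (\lnot p \lor \lnot s \lor q \lor p) \land (\lnot p \lor r)
≡ (\lnot r \lor \lnot s \lor q \lor p) \land (s \lor r) \land (\lnot q \lor r) \land (\lnot p \lor r)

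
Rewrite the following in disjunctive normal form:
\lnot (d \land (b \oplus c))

\lnot (d \land (b \oplus c))
≡ \lnot (d \land ((b \land \lnot c) \lor (\lnot b \land c)))   (expand \oplus)
≡ \lnot d \lor \lnot ((b \land \lnot c) \lor (\lnot b \land c))   (De Morgan)
≡ \lnot d \lor (\lnot (b \land \lnot c) \land \lnot (\lnot b \land c))   (De Morgan)
≡ \lnot d \lor ((\lnot b \lor \lnot \lnot c) \land \lnot (\lnot b \land c))   (De Morgan)
≡ \lnot d \lor ((\lnot b \lor c) \land \lnot (\lnot b \land c))   (double negation)
≡ \lnot d \lor ((\lnot b \lor c) \land (\lnot \lnot b \lor \lnot c))   (De Morgan)
≡ \lnot d \lor ((\lnot b \lor c) \land (b \lor \lnot c))   (double negation)
≡ \lnot d \lor (\lnot b \land b) \lor (\lnot b \land \lnot c) \lor (c \land b) \lor (c \land \lnot c)   (distribute \land over \lor)
≡ \lnot d \lor (\lnot b \land \lnot c) \lor (c \land b)   (simplify)

\lnot d \lor (\lnot b \land \lnot c) \lor (c \land b)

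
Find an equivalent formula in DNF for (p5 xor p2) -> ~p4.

(~p5 & ~p2) | (p2 & p5) | ~p4

(p5 xor p2) -> ~p4
≡ ~(p5 xor p2) | ~p4   [eliminate ->]
≡ ~((p5 & ~p2) | (~p5 & p2)) | ~p4   [expand xor]
≡ (~(p5 & ~p2) & ~(~p5 & p2)) | ~p4   [De Morgan]
≡ ((~p5 | ~~p2) & ~(~p5 & p2)) | ~p4   [De Morgan]
≡ ((~p5 | p2) & ~(~p5 & p2)) | ~p4   [double negation]
≡ ((~p5 | p2) & (~~p5 | ~p2)) | ~p4   [De Morgan]
≡ ((~p5 | p2) & (p5 | ~p2)) | ~p4   [double negation]
≡ (~p5 & p5) | (~p5 & ~p2) | (p2 & p5) | (p2 & ~p2) | ~p4   [distribute & over |]
≡ (~p5 & ~p2) | (p2 & p5) | ~p4   [simplify]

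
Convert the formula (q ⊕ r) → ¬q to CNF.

(q ⊕ r) → ¬q
≡ ¬(q ⊕ r) ∨ ¬q   — eliminate →
≡ ¬((q ∨ r) ∧ ¬(q ∧ r)) ∨ ¬q   — expand ⊕
≡ ¬(q ∨ r) ∨ ¬¬(q ∧ r) ∨ ¬q   — De Morgan
≡ (¬q ∧ ¬r) ∨ ¬¬(q ∧ r) ∨ ¬q   — De Morgan
≡ (¬q ∧ ¬r) ∨ (q ∧ r) ∨ ¬q   — double negation
≡ (¬q ∨ q ∨ ¬q) ∧ (¬q ∨ r ∨ ¬q) ∧ (¬r ∨ q ∨ ¬q) ∧ (¬r ∨ r ∨ ¬q)   — distribute ∨ over ∧
≡ ¬q ∨ r   — simplify

¬q ∨ r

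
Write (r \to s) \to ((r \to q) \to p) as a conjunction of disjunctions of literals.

(r \lor p) \land (\lnot s \lor \lnot q \lor p)

(r \to s) \to ((r \to q) \to p)
≡ \lnot (r \to s) \lor ((r \to q) \to p)   — eliminate \to
≡ \lnot (\lnot r \lor s) \lor ((r \to q) \to p)   — eliminate \to
≡ \lnot (\lnot r \lor s) \lor \lnot (r \to q) \lor p   — eliminate \to
≡ \lnot (\lnot r \lor s) \lor \lnot (\lnot r \lor q) \lor p   — eliminate \to
≡ \lnot \lnot r \land \lnot s \lor \lnot (\lnot r \lor q) \lor p   — De Morgan
≡ r \land \lnot s \lor \lnot (\lnot r \lor q) \lor p   — double negation
≡ r \land \lnot s \lor \lnot \lnot r \land \lnot q \lor p   — De Morgan
≡ r \land \lnot s \lor r \land \lnot q \lor p   — double negation
≡ (r \lor r \lor p) \land (r \lor \lnot q \lor p) \land (\lnot s \lor r \lor p) \land (\lnot s \lor \lnot q \lor p)   — distribute \lor over \land
≡ (r \lor p) \land (\lnot s \lor \lnot q \lor p)   — simplify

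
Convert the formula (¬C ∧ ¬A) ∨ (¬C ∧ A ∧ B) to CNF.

(¬C ∧ ¬A) ∨ (¬C ∧ A ∧ B)
⇔ (¬C ∨ ¬C) ∧ (¬C ∨ A) ∧ (¬C ∨ B) ∧ (¬A ∨ ¬C) ∧ (¬A ∨ A) ∧ (¬A ∨ B)   [distribute ∨ over ∧]
⇔ ¬C ∧ (¬A ∨ B)   [simplify]

¬C ∧ (¬A ∨ B)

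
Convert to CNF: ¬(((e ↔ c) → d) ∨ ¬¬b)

(¬e ∨ c) ∧ (¬c ∨ e) ∧ ¬d ∧ ¬b

¬(((e ↔ c) → d) ∨ ¬¬b)
≡ ¬(¬(e ↔ c) ∨ d ∨ ¬¬b)
≡ ¬(¬((e → c) ∧ (c → e)) ∨ d ∨ ¬¬b)
≡ ¬(¬((¬e ∨ c) ∧ (c → e)) ∨ d ∨ ¬¬b)
≡ ¬(¬((¬e ∨ c) ∧ (¬c ∨ e)) ∨ d ∨ ¬¬b)
≡ ¬¬((¬e ∨ c) ∧ (¬c ∨ e)) ∧ ¬d ∧ ¬¬¬b
≡ (¬e ∨ c) ∧ (¬c ∨ e) ∧ ¬d ∧ ¬¬¬b
≡ (¬e ∨ c) ∧ (¬c ∨ e) ∧ ¬d ∧ ¬b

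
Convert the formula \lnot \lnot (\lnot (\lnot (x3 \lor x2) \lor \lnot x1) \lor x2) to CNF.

(x3 \lor x2) \land (x1 \lor x2)

\lnot \lnot (\lnot (\lnot (x3 \lor x2) \lor \lnot x1) \lor x2)
⇔ \lnot (\lnot (x3 \lor x2) \lor \lnot x1) \lor x2   (double negation)
⇔ (\lnot \lnot (x3 \lor x2) \land \lnot \lnot x1) \lor x2   (De Morgan)
⇔ ((x3 \lor x2) \land \lnot \lnot x1) \lor x2   (double negation)
⇔ ((x3 \lor x2) \land x1) \lor x2   (double negation)
⇔ (x3 \lor x2 \lor x2) \land (x1 \lor x2)   (distribute \lor over \land)
⇔ (x3 \lor x2) \land (x1 \lor x2)   (simplify)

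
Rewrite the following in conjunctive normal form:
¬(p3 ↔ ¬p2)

(p3 ∨ ¬p2) ∧ (p2 ∨ ¬p3)

¬(p3 ↔ ¬p2)
≡ ¬((p3 → ¬p2) ∧ (¬p2 → p3))   — eliminate ↔
≡ ¬((¬p3 ∨ ¬p2) ∧ (¬p2 → p3))   — eliminate →
≡ ¬((¬p3 ∨ ¬p2) ∧ (¬¬p2 ∨ p3))   — eliminate →
≡ ¬(¬p3 ∨ ¬p2) ∨ ¬(¬¬p2 ∨ p3)   — De Morgan
≡ ¬¬p3 ∧ ¬¬p2 ∨ ¬(¬¬p2 ∨ p3)   — De Morgan
≡ p3 ∧ ¬¬p2 ∨ ¬(¬¬p2 ∨ p3)   — double negation
≡ p3 ∧ p2 ∨ ¬(¬¬p2 ∨ p3)   — double negation
≡ p3 ∧ p2 ∨ ¬¬¬p2 ∧ ¬p3   — De Morgan
≡ p3 ∧ p2 ∨ ¬p2 ∧ ¬p3   — double negation
≡ (p3 ∨ ¬p2) ∧ (p3 ∨ ¬p3) ∧ (p2 ∨ ¬p2) ∧ (p2 ∨ ¬p3)   — distribute ∨ over ∧
≡ (p3 ∨ ¬p2) ∧ (p2 ∨ ¬p3)   — simplify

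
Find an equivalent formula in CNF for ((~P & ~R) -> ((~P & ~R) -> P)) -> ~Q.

((~P & ~R) -> ((~P & ~R) -> P)) -> ~Q
≡ ~((~P & ~R) -> ((~P & ~R) -> P)) | ~Q   (eliminate ->)
≡ ~(~(~P & ~R) | ((~P & ~R) -> P)) | ~Q   (eliminate ->)
≡ ~(~(~P & ~R) | ~(~P & ~R) | P) | ~Q   (eliminate ->)
≡ (~~(~P & ~R) & ~~(~P & ~R) & ~P) | ~Q   (De Morgan)
≡ (~P & ~R & ~~(~P & ~R) & ~P) | ~Q   (double negation)
≡ (~P & ~R & ~P & ~R & ~P) | ~Q   (double negation)
≡ (~P | ~Q) & (~R | ~Q) & (~P | ~Q) & (~R | ~Q) & (~P | ~Q)   (distribute | over &)
≡ (~P | ~Q) & (~R | ~Q)   (simplify)

(~P | ~Q) & (~R | ~Q)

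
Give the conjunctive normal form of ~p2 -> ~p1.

~p2 -> ~p1
⇔ ~~p2 | ~p1   — eliminate ->
⇔ p2 | ~p1   — double negation

p2 | ~p1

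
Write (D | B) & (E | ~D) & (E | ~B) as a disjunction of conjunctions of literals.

(D | B) & (E | ~D) & (E | ~B)
= (D & E & E) | (D & E & ~B) | (D & ~D & E) | (D & ~D & ~B) | (B & E & E) | (B & E & ~B) | (B & ~D & E) | (B & ~D & ~B)   — distribute & over |
= (D & E) | (B & E)   — simplify

(D & E) | (B & E)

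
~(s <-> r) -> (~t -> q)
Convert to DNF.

~(s <-> r) -> (~t -> q)
= ~~(s <-> r) | (~t -> q)   [eliminate ->]
= ~~((s -> r) & (r -> s)) | (~t -> q)   [eliminate <->]
= ~~((~s | r) & (r -> s)) | (~t -> q)   [eliminate ->]
= ~~((~s | r) & (~r | s)) | (~t -> q)   [eliminate ->]
= ~~((~s | r) & (~r | s)) | ~~t | q   [eliminate ->]
= ((~s | r) & (~r | s)) | ~~t | q   [double negation]
= ((~s | r) & (~r | s)) | t | q   [double negation]
= (~s & ~r) | (~s & s) | (r & ~r) | (r & s) | t | q   [distribute & over |]
= (~s & ~r) | (r & s) | t | q   [simplify]

(~s & ~r) | (r & s) | t | q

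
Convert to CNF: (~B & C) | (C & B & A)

(~B & C) | (C & B & A)
= (~B | C) & (~B | B) & (~B | A) & (C | C) & (C | B) & (C | A)   — distribute | over &
= (~B | A) & C   — simplify

(~B | A) & C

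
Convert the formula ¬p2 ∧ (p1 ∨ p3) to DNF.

(¬p2 ∧ p1) ∨ (¬p2 ∧ p3)

¬p2 ∧ (p1 ∨ p3)
≡ (¬p2 ∧ p1) ∨ (¬p2 ∧ p3)   — distribute ∧ over ∨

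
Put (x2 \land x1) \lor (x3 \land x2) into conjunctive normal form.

(x2 \land x1) \lor (x3 \land x2)
⇔ (x2 \lor x3) \land (x2 \lor x2) \land (x1 \lor x3) \land (x1 \lor x2)   [distribute \lor over \land]
⇔ x2 \land (x1 \lor x3)   [simplify]

x2 \land (x1 \lor x3)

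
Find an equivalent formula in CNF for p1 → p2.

¬p1 ∨ p2

p1 → p2
≡ ¬p1 ∨ p2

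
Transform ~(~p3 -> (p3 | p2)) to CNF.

~p3 & ~p2

~(~p3 -> (p3 | p2))
⇔ ~(~~p3 | p3 | p2)   — eliminate ->
⇔ ~~~p3 & ~p3 & ~p2   — De Morgan
⇔ ~p3 & ~p3 & ~p2   — double negation
⇔ ~p3 & ~p2   — simplify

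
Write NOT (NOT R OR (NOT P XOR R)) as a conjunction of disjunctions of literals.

NOT (NOT R OR (NOT P XOR R))
≡ NOT (NOT R OR ((NOT P OR R) AND NOT (NOT P AND R)))
≡ NOT NOT R AND NOT ((NOT P OR R) AND NOT (NOT P AND R))
≡ R AND NOT ((NOT P OR R) AND NOT (NOT P AND R))
≡ R AND (NOT (NOT P OR R) OR NOT NOT (NOT P AND R))
≡ R AND ((NOT NOT P AND NOT R) OR NOT NOT (NOT P AND R))
≡ R AND ((P AND NOT R) OR NOT NOT (NOT P AND R))
≡ R AND ((P AND NOT R) OR (NOT P AND R))
≡ R AND (P OR NOT P) AND (P OR R) AND (NOT R OR NOT P) AND (NOT R OR R)
≡ R AND (NOT R OR NOT P)

R AND (NOT R OR NOT P)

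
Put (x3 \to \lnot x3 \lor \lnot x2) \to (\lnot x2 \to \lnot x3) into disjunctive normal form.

(x3 \to \lnot x3 \lor \lnot x2) \to (\lnot x2 \to \lnot x3)
≡ \lnot (x3 \to \lnot x3 \lor \lnot x2) \lor (\lnot x2 \to \lnot x3)   [eliminate \to]
≡ \lnot (\lnot x3 \lor \lnot x3 \lor \lnot x2) \lor (\lnot x2 \to \lnot x3)   [eliminate \to]
≡ \lnot (\lnot x3 \lor \lnot x3 \lor \lnot x2) \lor \lnot \lnot x2 \lor \lnot x3   [eliminate \to]
≡ \lnot \lnot x3 \land \lnot \lnot x3 \land \lnot \lnot x2 \lor \lnot \lnot x2 \lor \lnot x3   [De Morgan]
≡ x3 \land \lnot \lnot x3 \land \lnot \lnot x2 \lor \lnot \lnot x2 \lor \lnot x3   [double negation]
≡ x3 \land x3 \land \lnot \lnot x2 \lor \lnot \lnot x2 \lor \lnot x3   [double negation]
≡ x3 \land x3 \land x2 \lor \lnot \lnot x2 \lor \lnot x3   [double negation]
≡ x3 \land x3 \land x2 \lor x2 \lor \lnot x3   [double negation]
≡ x2 \lor \lnot x3   [simplify]

x2 \lor \lnot x3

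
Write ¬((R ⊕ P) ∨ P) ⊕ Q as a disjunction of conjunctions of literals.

¬((R ⊕ P) ∨ P) ⊕ Q
= (¬((R ⊕ P) ∨ P) ∧ ¬Q) ∨ (¬¬((R ⊕ P) ∨ P) ∧ Q)
= (¬((R ∧ ¬P) ∨ (¬R ∧ P) ∨ P) ∧ ¬Q) ∨ (¬¬((R ⊕ P) ∨ P) ∧ Q)
= (¬((R ∧ ¬P) ∨ (¬R ∧ P) ∨ P) ∧ ¬Q) ∨ (¬¬((R ∧ ¬P) ∨ (¬R ∧ P) ∨ P) ∧ Q)
= (¬(R ∧ ¬P) ∧ ¬(¬R ∧ P) ∧ ¬P ∧ ¬Q) ∨ (¬¬((R ∧ ¬P) ∨ (¬R ∧ P) ∨ P) ∧ Q)
= ((¬R ∨ ¬¬P) ∧ ¬(¬R ∧ P) ∧ ¬P ∧ ¬Q) ∨ (¬¬((R ∧ ¬P) ∨ (¬R ∧ P) ∨ P) ∧ Q)
= ((¬R ∨ P) ∧ ¬(¬R ∧ P) ∧ ¬P ∧ ¬Q) ∨ (¬¬((R ∧ ¬P) ∨ (¬R ∧ P) ∨ P) ∧ Q)
= ((¬R ∨ P) ∧ (¬¬R ∨ ¬P) ∧ ¬P ∧ ¬Q) ∨ (¬¬((R ∧ ¬P) ∨ (¬R ∧ P) ∨ P) ∧ Q)
= ((¬R ∨ P) ∧ (R ∨ ¬P) ∧ ¬P ∧ ¬Q) ∨ (¬¬((R ∧ ¬P) ∨ (¬R ∧ P) ∨ P) ∧ Q)
= ((¬R ∨ P) ∧ (R ∨ ¬P) ∧ ¬P ∧ ¬Q) ∨ (((R ∧ ¬P) ∨ (¬R ∧ P) ∨ P) ∧ Q)
= (¬R ∧ R ∧ ¬P ∧ ¬Q) ∨ (¬R ∧ ¬P ∧ ¬P ∧ ¬Q) ∨ (P ∧ R ∧ ¬P ∧ ¬Q) ∨ (P ∧ ¬P ∧ ¬P ∧ ¬Q) ∨ (R ∧ ¬P ∧ Q) ∨ (¬R ∧ P ∧ Q) ∨ (P ∧ Q)
= (¬R ∧ ¬P ∧ ¬Q) ∨ (R ∧ ¬P ∧ Q) ∨ (P ∧ Q)

(¬R ∧ ¬P ∧ ¬Q) ∨ (R ∧ ¬P ∧ Q) ∨ (P ∧ Q)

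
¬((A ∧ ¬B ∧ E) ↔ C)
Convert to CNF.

(A ∨ C) ∧ (¬B ∨ C) ∧ (E ∨ C) ∧ (¬C ∨ ¬A ∨ B ∨ ¬E)

¬((A ∧ ¬B ∧ E) ↔ C)
≡ ¬(((A ∧ ¬B ∧ E) → C) ∧ (C → (A ∧ ¬B ∧ E)))   [eliminate ↔]
≡ ¬((¬(A ∧ ¬B ∧ E) ∨ C) ∧ (C → (A ∧ ¬B ∧ E)))   [eliminate →]
≡ ¬((¬(A ∧ ¬B ∧ E) ∨ C) ∧ (¬C ∨ (A ∧ ¬B ∧ E)))   [eliminate →]
≡ ¬(¬(A ∧ ¬B ∧ E) ∨ C) ∨ ¬(¬C ∨ (A ∧ ¬B ∧ E))   [De Morgan]
≡ (¬¬(A ∧ ¬B ∧ E) ∧ ¬C) ∨ ¬(¬C ∨ (A ∧ ¬B ∧ E))   [De Morgan]
≡ (A ∧ ¬B ∧ E ∧ ¬C) ∨ ¬(¬C ∨ (A ∧ ¬B ∧ E))   [double negation]
≡ (A ∧ ¬B ∧ E ∧ ¬C) ∨ (¬¬C ∧ ¬(A ∧ ¬B ∧ E))   [De Morgan]
≡ (A ∧ ¬B ∧ E ∧ ¬C) ∨ (C ∧ ¬(A ∧ ¬B ∧ E))   [double negation]
≡ (A ∧ ¬B ∧ E ∧ ¬C) ∨ (C ∧ (¬A ∨ ¬¬B ∨ ¬E))   [De Morgan]
≡ (A ∧ ¬B ∧ E ∧ ¬C) ∨ (C ∧ (¬A ∨ B ∨ ¬E))   [double negation]
≡ (A ∨ C) ∧ (A ∨ ¬A ∨ B ∨ ¬E) ∧ (¬B ∨ C) ∧ (¬B ∨ ¬A ∨ B ∨ ¬E) ∧ (E ∨ C) ∧ (E ∨ ¬A ∨ B ∨ ¬E) ∧ (¬C ∨ C) ∧ (¬C ∨ ¬A ∨ B ∨ ¬E)   [distribute ∨ over ∧]
≡ (A ∨ C) ∧ (¬B ∨ C) ∧ (E ∨ C) ∧ (¬C ∨ ¬A ∨ B ∨ ¬E)   [simplify]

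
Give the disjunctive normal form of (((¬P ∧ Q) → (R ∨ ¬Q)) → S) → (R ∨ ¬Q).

(P ∧ ¬S) ∨ R ∨ ¬Q

(((¬P ∧ Q) → (R ∨ ¬Q)) → S) → (R ∨ ¬Q)
= ¬(((¬P ∧ Q) → (R ∨ ¬Q)) → S) ∨ R ∨ ¬Q   [eliminate →]
= ¬(¬((¬P ∧ Q) → (R ∨ ¬Q)) ∨ S) ∨ R ∨ ¬Q   [eliminate →]
= ¬(¬(¬(¬P ∧ Q) ∨ R ∨ ¬Q) ∨ S) ∨ R ∨ ¬Q   [eliminate →]
= (¬¬(¬(¬P ∧ Q) ∨ R ∨ ¬Q) ∧ ¬S) ∨ R ∨ ¬Q   [De Morgan]
= ((¬(¬P ∧ Q) ∨ R ∨ ¬Q) ∧ ¬S) ∨ R ∨ ¬Q   [double negation]
= ((¬¬P ∨ ¬Q ∨ R ∨ ¬Q) ∧ ¬S) ∨ R ∨ ¬Q   [De Morgan]
= ((P ∨ ¬Q ∨ R ∨ ¬Q) ∧ ¬S) ∨ R ∨ ¬Q   [double negation]
= (P ∧ ¬S) ∨ (¬Q ∧ ¬S) ∨ (R ∧ ¬S) ∨ (¬Q ∧ ¬S) ∨ R ∨ ¬Q   [distribute ∧ over ∨]
= (P ∧ ¬S) ∨ R ∨ ¬Q   [simplify]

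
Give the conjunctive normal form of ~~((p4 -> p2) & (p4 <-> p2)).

(~p4 | p2) & (~p2 | p4)

~~((p4 -> p2) & (p4 <-> p2))
≡ ~~((~p4 | p2) & (p4 <-> p2))   (eliminate ->)
≡ ~~((~p4 | p2) & (p4 -> p2) & (p2 -> p4))   (eliminate <->)
≡ ~~((~p4 | p2) & (~p4 | p2) & (p2 -> p4))   (eliminate ->)
≡ ~~((~p4 | p2) & (~p4 | p2) & (~p2 | p4))   (eliminate ->)
≡ (~p4 | p2) & (~p4 | p2) & (~p2 | p4)   (double negation)
≡ (~p4 | p2) & (~p2 | p4)   (simplify)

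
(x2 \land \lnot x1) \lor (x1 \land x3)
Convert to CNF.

(x2 \land \lnot x1) \lor (x1 \land x3)
≡ (x2 \lor x1) \land (x2 \lor x3) \land (\lnot x1 \lor x1) \land (\lnot x1 \lor x3)   (distribute \lor over \land)
≡ (x2 \lor x1) \land (x2 \lor x3) \land (\lnot x1 \lor x3)   (simplify)

(x2 \lor x1) \land (x2 \lor x3) \land (\lnot x1 \lor x3)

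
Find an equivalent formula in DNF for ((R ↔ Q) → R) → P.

((R ↔ Q) → R) → P
≡ ¬((R ↔ Q) → R) ∨ P   [eliminate →]
≡ ¬(¬(R ↔ Q) ∨ R) ∨ P   [eliminate →]
≡ ¬(¬((R → Q) ∧ (Q → R)) ∨ R) ∨ P   [eliminate ↔]
≡ ¬(¬((¬R ∨ Q) ∧ (Q → R)) ∨ R) ∨ P   [eliminate →]
≡ ¬(¬((¬R ∨ Q) ∧ (¬Q ∨ R)) ∨ R) ∨ P   [eliminate →]
≡ (¬¬((¬R ∨ Q) ∧ (¬Q ∨ R)) ∧ ¬R) ∨ P   [De Morgan]
≡ ((¬R ∨ Q) ∧ (¬Q ∨ R) ∧ ¬R) ∨ P   [double negation]
≡ (¬R ∧ ¬Q ∧ ¬R) ∨ (¬R ∧ R ∧ ¬R) ∨ (Q ∧ ¬Q ∧ ¬R) ∨ (Q ∧ R ∧ ¬R) ∨ P   [distribute ∧ over ∨]
≡ (¬R ∧ ¬Q) ∨ P   [simplify]

(¬R ∧ ¬Q) ∨ P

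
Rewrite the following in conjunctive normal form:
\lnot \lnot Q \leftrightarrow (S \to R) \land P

\lnot \lnot Q \leftrightarrow (S \to R) \land P
≡ (\lnot \lnot Q \to (S \to R) \land P) \land ((S \to R) \land P \to \lnot \lnot Q)   [eliminate \leftrightarrow]
≡ (\lnot \lnot \lnot Q \lor (S \to R) \land P) \land ((S \to R) \land P \to \lnot \lnot Q)   [eliminate \to]
≡ (\lnot \lnot \lnot Q \lor (\lnot S \lor R) \land P) \land ((S \to R) \land P \to \lnot \lnot Q)   [eliminate \to]
≡ (\lnot \lnot \lnot Q \lor (\lnot S \lor R) \land P) \land (\lnot ((S \to R) \land P) \lor \lnot \lnot Q)   [eliminate \to]
≡ (\lnot \lnot \lnot Q \lor (\lnot S \lor R) \land P) \land (\lnot ((\lnot S \lor R) \land P) \lor \lnot \lnot Q)   [eliminate \to]
≡ (\lnot Q \lor (\lnot S \lor R) \land P) \land (\lnot ((\lnot S \lor R) \land P) \lor \lnot \lnot Q)   [double negation]
≡ (\lnot Q \lor (\lnot S \lor R) \land P) \land (\lnot (\lnot S \lor R) \lor \lnot P \lor \lnot \lnot Q)   [De Morgan]
≡ (\lnot Q \lor (\lnot S \lor R) \land P) \land (\lnot \lnot S \land \lnot R \lor \lnot P \lor \lnot \lnot Q)   [De Morgan]
≡ (\lnot Q \lor (\lnot S \lor R) \land P) \land (S \land \lnot R \lor \lnot P \lor \lnot \lnot Q)   [double negation]
≡ (\lnot Q \lor (\lnot S \lor R) \land P) \land (S \land \lnot R \lor \lnot P \lor Q)   [double negation]
≡ (\lnot Q \lor \lnot S \lor R) \land (\lnot Q \lor P) \land (S \lor \lnot P \lor Q) \land (\lnot R \lor \lnot P \lor Q)   [distribute \lor over \land]

(\lnot Q \lor \lnot S \lor R) \land (\lnot Q \lor P) \land (S \lor \lnot P \lor Q) \land (\lnot R \lor \lnot P \lor Q)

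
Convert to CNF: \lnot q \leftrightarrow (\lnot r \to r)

(q \lor r) \land (\lnot r \lor \lnot q)

\lnot q \leftrightarrow (\lnot r \to r)
≡ (\lnot q \to (\lnot r \to r)) \land ((\lnot r \to r) \to \lnot q)   — eliminate \leftrightarrow
≡ (\lnot \lnot q \lor (\lnot r \to r)) \land ((\lnot r \to r) \to \lnot q)   — eliminate \to
≡ (\lnot \lnot q \lor \lnot \lnot r \lor r) \land ((\lnot r \to r) \to \lnot q)   — eliminate \to
≡ (\lnot \lnot q \lor \lnot \lnot r \lor r) \land (\lnot (\lnot r \to r) \lor \lnot q)   — eliminate \to
≡ (\lnot \lnot q \lor \lnot \lnot r \lor r) \land (\lnot (\lnot \lnot r \lor r) \lor \lnot q)   — eliminate \to
≡ (q \lor \lnot \lnot r \lor r) \land (\lnot (\lnot \lnot r \lor r) \lor \lnot q)   — double negation
≡ (q \lor r \lor r) \land (\lnot (\lnot \lnot r \lor r) \lor \lnot q)   — double negation
≡ (q \lor r \lor r) \land ((\lnot \lnot \lnot r \land \lnot r) \lor \lnot q)   — De Morgan
≡ (q \lor r \lor r) \land ((\lnot r \land \lnot r) \lor \lnot q)   — double negation
≡ (q \lor r \lor r) \land (\lnot r \lor \lnot q) \land (\lnot r \lor \lnot q)   — distribute \lor over \land
≡ (q \lor r) \land (\lnot r \lor \lnot q)   — simplify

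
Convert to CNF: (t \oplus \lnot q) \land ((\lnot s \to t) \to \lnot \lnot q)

(t \lor \lnot q) \land (\lnot t \lor q) \land (\lnot s \lor q)

(t \oplus \lnot q) \land ((\lnot s \to t) \to \lnot \lnot q)
⇔ (t \lor \lnot q) \land \lnot (t \land \lnot q) \land ((\lnot s \to t) \to \lnot \lnot q)   [expand \oplus]
⇔ (t \lor \lnot q) \land \lnot (t \land \lnot q) \land (\lnot (\lnot s \to t) \lor \lnot \lnot q)   [eliminate \to]
⇔ (t \lor \lnot q) \land \lnot (t \land \lnot q) \land (\lnot (\lnot \lnot s \lor t) \lor \lnot \lnot q)   [eliminate \to]
⇔ (t \lor \lnot q) \land (\lnot t \lor \lnot \lnot q) \land (\lnot (\lnot \lnot s \lor t) \lor \lnot \lnot q)   [De Morgan]
⇔ (t \lor \lnot q) \land (\lnot t \lor q) \land (\lnot (\lnot \lnot s \lor t) \lor \lnot \lnot q)   [double negation]
⇔ (t \lor \lnot q) \land (\lnot t \lor q) \land ((\lnot \lnot \lnot s \land \lnot t) \lor \lnot \lnot q)   [De Morgan]
⇔ (t \lor \lnot q) \land (\lnot t \lor q) \land ((\lnot s \land \lnot t) \lor \lnot \lnot q)   [double negation]
⇔ (t \lor \lnot q) \land (\lnot t \lor q) \land ((\lnot s \land \lnot t) \lor q)   [double negation]
⇔ (t \lor \lnot q) \land (\lnot t \lor q) \land (\lnot s \lor q) \land (\lnot t \lor q)   [distribute \lor over \land]
⇔ (t \lor \lnot q) \land (\lnot t \lor q) \land (\lnot s \lor q)   [simplify]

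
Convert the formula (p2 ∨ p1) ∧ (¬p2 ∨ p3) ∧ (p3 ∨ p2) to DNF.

(p2 ∨ p1) ∧ (¬p2 ∨ p3) ∧ (p3 ∨ p2)
⇔ (p2 ∧ ¬p2 ∧ p3) ∨ (p2 ∧ ¬p2 ∧ p2) ∨ (p2 ∧ p3 ∧ p3) ∨ (p2 ∧ p3 ∧ p2) ∨ (p1 ∧ ¬p2 ∧ p3) ∨ (p1 ∧ ¬p2 ∧ p2) ∨ (p1 ∧ p3 ∧ p3) ∨ (p1 ∧ p3 ∧ p2)   [distribute ∧ over ∨]
⇔ (p2 ∧ p3) ∨ (p1 ∧ p3)   [simplify]

(p2 ∧ p3) ∨ (p1 ∧ p3)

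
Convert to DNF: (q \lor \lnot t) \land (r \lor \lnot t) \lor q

(q \lor \lnot t) \land (r \lor \lnot t) \lor q
⇔ q \land r \lor q \land \lnot t \lor \lnot t \land r \lor \lnot t \land \lnot t \lor q   [distribute \land over \lor]
⇔ \lnot t \lor q   [simplify]

\lnot t \lor q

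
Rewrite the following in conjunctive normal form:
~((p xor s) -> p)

~((p xor s) -> p)
= ~(~(p xor s) | p)   (eliminate ->)
= ~(~((p | s) & ~(p & s)) | p)   (expand xor)
= ~~((p | s) & ~(p & s)) & ~p   (De Morgan)
= (p | s) & ~(p & s) & ~p   (double negation)
= (p | s) & (~p | ~s) & ~p   (De Morgan)
= (p | s) & ~p   (simplify)

(p | s) & ~p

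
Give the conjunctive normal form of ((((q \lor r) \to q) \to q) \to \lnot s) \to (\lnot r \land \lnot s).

((((q \lor r) \to q) \to q) \to \lnot s) \to (\lnot r \land \lnot s)
≡ \lnot ((((q \lor r) \to q) \to q) \to \lnot s) \lor (\lnot r \land \lnot s)   — eliminate \to
≡ \lnot (\lnot (((q \lor r) \to q) \to q) \lor \lnot s) \lor (\lnot r \land \lnot s)   — eliminate \to
≡ \lnot (\lnot (\lnot ((q \lor r) \to q) \lor q) \lor \lnot s) \lor (\lnot r \land \lnot s)   — eliminate \to
≡ \lnot (\lnot (\lnot (\lnot (q \lor r) \lor q) \lor q) \lor \lnot s) \lor (\lnot r \land \lnot s)   — eliminate \to
≡ (\lnot \lnot (\lnot (\lnot (q \lor r) \lor q) \lor q) \land \lnot \lnot s) \lor (\lnot r \land \lnot s)   — De Morgan
≡ ((\lnot (\lnot (q \lor r) \lor q) \lor q) \land \lnot \lnot s) \lor (\lnot r \land \lnot s)   — double negation
≡ (((\lnot \lnot (q \lor r) \land \lnot q) \lor q) \land \lnot \lnot s) \lor (\lnot r \land \lnot s)   — De Morgan
≡ ((((q \lor r) \land \lnot q) \lor q) \land \lnot \lnot s) \lor (\lnot r \land \lnot s)   — double negation
≡ ((((q \lor r) \land \lnot q) \lor q) \land s) \lor (\lnot r \land \lnot s)   — double negation
≡ (q \lor r \lor q \lor \lnot r) \land (q \lor r \lor q \lor \lnot s) \land (\lnot q \lor q \lor \lnot r) \land (\lnot q \lor q \lor \lnot s) \land (s \lor \lnot r) \land (s \lor \lnot s)   — distribute \lor over \land
≡ (q \lor r \lor \lnot s) \land (s \lor \lnot r)   — simplify

(q \lor r \lor \lnot s) \land (s \lor \lnot r)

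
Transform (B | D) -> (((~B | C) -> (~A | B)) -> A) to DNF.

(B | D) -> (((~B | C) -> (~A | B)) -> A)
≡ ~(B | D) | (((~B | C) -> (~A | B)) -> A)   [eliminate ->]
≡ ~(B | D) | ~((~B | C) -> (~A | B)) | A   [eliminate ->]
≡ ~(B | D) | ~(~(~B | C) | ~A | B) | A   [eliminate ->]
≡ (~B & ~D) | ~(~(~B | C) | ~A | B) | A   [De Morgan]
≡ (~B & ~D) | (~~(~B | C) & ~~A & ~B) | A   [De Morgan]
≡ (~B & ~D) | ((~B | C) & ~~A & ~B) | A   [double negation]
≡ (~B & ~D) | ((~B | C) & A & ~B) | A   [double negation]
≡ (~B & ~D) | (~B & A & ~B) | (C & A & ~B) | A   [distribute & over |]
≡ (~B & ~D) | A   [simplify]

(~B & ~D) | A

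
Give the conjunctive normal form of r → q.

¬r ∨ q

r → q
≡ ¬r ∨ q   (eliminate →)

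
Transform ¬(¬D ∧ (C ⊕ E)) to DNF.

D ∨ (¬C ∧ ¬E) ∨ (E ∧ C)

¬(¬D ∧ (C ⊕ E))
≡ ¬(¬D ∧ ((C ∧ ¬E) ∨ (¬C ∧ E)))   — expand ⊕
≡ ¬¬D ∨ ¬((C ∧ ¬E) ∨ (¬C ∧ E))   — De Morgan
≡ D ∨ ¬((C ∧ ¬E) ∨ (¬C ∧ E))   — double negation
≡ D ∨ (¬(C ∧ ¬E) ∧ ¬(¬C ∧ E))   — De Morgan
≡ D ∨ ((¬C ∨ ¬¬E) ∧ ¬(¬C ∧ E))   — De Morgan
≡ D ∨ ((¬C ∨ E) ∧ ¬(¬C ∧ E))   — double negation
≡ D ∨ ((¬C ∨ E) ∧ (¬¬C ∨ ¬E))   — De Morgan
≡ D ∨ ((¬C ∨ E) ∧ (C ∨ ¬E))   — double negation
≡ D ∨ (¬C ∧ C) ∨ (¬C ∧ ¬E) ∨ (E ∧ C) ∨ (E ∧ ¬E)   — distribute ∧ over ∨
≡ D ∨ (¬C ∧ ¬E) ∨ (E ∧ C)   — simplify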